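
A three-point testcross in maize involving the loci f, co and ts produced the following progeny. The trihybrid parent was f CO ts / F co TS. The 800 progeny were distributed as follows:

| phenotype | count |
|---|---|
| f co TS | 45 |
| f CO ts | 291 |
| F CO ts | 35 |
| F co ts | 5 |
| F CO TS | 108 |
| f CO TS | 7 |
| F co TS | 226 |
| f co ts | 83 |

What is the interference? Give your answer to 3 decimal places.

0.486

The two rarest classes, f CO TS and F co ts, are the double crossovers. Comparing them with the parentals, only the ts allele has switched, so ts is the middle locus and the order is f – ts – co.
f–ts: (80 + 12)/800 = 0.1150; ts–co: (191 + 12)/800 = 0.2537.
Expected DCO frequency = 0.1150 × 0.2537 ≈ 0.02918; observed = 12/800 ≈ 0.01500.
Coefficient of coincidence = 0.01500/0.02918 ≈ 0.514; interference = 1 − 0.514 = 0.486.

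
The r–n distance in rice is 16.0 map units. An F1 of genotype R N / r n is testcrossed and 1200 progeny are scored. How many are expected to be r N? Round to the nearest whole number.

A map distance of 16.0 map units corresponds to a recombination frequency of 0.160.
The F1 is R N / r n, so r N is a recombinant gamete class with expected frequency r/2 = 0.160/2 = 0.0800.
Expected number = 0.0800 × 1200 = 96.00 ≈ 96.

96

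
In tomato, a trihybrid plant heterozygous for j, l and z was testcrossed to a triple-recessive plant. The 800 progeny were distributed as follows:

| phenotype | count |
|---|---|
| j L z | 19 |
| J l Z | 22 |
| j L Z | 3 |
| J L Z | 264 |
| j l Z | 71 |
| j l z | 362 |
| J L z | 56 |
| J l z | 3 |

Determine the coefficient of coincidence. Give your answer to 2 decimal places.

The two most frequent reciprocal classes, j l z and J L Z, are the parental types, so the F1 was j l z / J L Z.
The two rarest classes, J l z and j L Z, are the double crossovers. Comparing them with the parentals, only the j allele has switched, so j is the middle locus and the order is l – j – z.
l–j: (41 + 6)/800 = 0.0587; j–z: (127 + 6)/800 = 0.1663.
Expected DCO frequency = 0.0587 × 0.1663 ≈ 0.00976; observed = 6/800 ≈ 0.00750.
Coefficient of coincidence = 0.00750/0.00976 ≈ 0.77.

0.77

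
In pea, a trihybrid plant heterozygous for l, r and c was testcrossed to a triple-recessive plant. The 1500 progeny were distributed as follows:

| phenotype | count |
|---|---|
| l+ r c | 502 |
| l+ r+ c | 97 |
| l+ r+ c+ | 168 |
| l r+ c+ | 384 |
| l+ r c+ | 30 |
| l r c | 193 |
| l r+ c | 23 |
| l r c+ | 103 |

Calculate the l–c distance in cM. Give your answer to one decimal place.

The two most frequent reciprocal classes, l r+ c+ and l+ r c, are the parental types, so the F1 was l r+ c+ / l+ r c.
The two rarest classes, l r+ c and l+ r c+, are the double crossovers. Comparing them with the parentals, only the c allele has switched, so c is the middle locus and the order is l – c – r.
Crossovers in the l–c interval produce the single-crossover classes l+ r+ c+ and l r c (168 + 193 = 361) plus the double crossovers (53).
RF(l–c) = (361 + 53) / 1500 = 414/1500 = 0.2760 → 27.6 cM.

27.6 cM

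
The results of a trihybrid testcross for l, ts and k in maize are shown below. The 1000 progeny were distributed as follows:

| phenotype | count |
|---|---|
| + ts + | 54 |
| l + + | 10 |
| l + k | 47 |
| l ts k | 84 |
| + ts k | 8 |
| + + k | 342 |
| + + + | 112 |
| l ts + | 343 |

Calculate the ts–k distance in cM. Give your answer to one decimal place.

21.4 cM

The two most frequent reciprocal classes, l ts + and + + k, are the parental types, so the F1 was l ts + / + + k.
The two rarest classes, l + + and + ts k, are the double crossovers. Comparing them with the parentals, only the ts allele has switched, so ts is the middle locus and the order is k – ts – l.
Crossovers in the k–ts interval produce the single-crossover classes l ts k and + + + (84 + 112 = 196) plus the double crossovers (18).
RF(k–ts) = (196 + 18) / 1000 = 214/1000 = 0.2140 → 21.4 cM.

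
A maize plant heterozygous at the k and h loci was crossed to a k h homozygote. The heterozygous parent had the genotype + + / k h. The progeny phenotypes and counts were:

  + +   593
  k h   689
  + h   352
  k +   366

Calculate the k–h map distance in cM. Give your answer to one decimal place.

The recombinant classes are + h and k +: 352 + 366 = 718.
Recombination frequency = 718/2000 = 0.3590 ≈ 35.9%, i.e. 35.9 cM.

35.9 cM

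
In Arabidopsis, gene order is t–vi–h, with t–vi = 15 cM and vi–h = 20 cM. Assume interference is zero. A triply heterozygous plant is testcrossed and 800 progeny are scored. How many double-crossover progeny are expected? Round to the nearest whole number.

Map distances give recombination frequencies of 0.150 and 0.200 for the two intervals.
With no interference, expected double-crossover frequency = 0.150 × 0.200 = 0.03000.
Expected number = 0.03000 × 800 = 24.00 ≈ 24.

24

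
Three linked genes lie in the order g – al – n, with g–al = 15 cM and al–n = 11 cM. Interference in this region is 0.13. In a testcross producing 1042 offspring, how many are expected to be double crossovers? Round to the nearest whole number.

Map distances give recombination frequencies of 0.150 and 0.110 for the two intervals.
With interference 0.13 (so coincidence = 0.87), expected double-crossover frequency = 0.150 × 0.110 × 0.87 = 0.01436.
Expected number = 0.01436 × 1042 = 14.96 ≈ 15.

15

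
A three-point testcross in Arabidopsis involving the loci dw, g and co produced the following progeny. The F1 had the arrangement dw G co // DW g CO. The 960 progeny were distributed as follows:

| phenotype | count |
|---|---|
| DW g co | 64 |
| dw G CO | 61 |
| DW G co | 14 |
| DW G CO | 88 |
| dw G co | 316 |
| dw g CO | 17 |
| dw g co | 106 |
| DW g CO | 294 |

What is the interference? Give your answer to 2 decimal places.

The two rarest classes, DW G co and dw g CO, are the double crossovers. Comparing them with the parentals, only the dw allele has switched, so dw is the middle locus and the order is co – dw – g.
co–dw: (125 + 31)/960 = 0.1625; dw–g: (194 + 31)/960 = 0.2344.
Expected DCO frequency = 0.1625 × 0.2344 ≈ 0.03809; observed = 31/960 ≈ 0.03229.
Coefficient of coincidence = 0.03229/0.03809 ≈ 0.85; interference = 1 − 0.85 = 0.15.

0.15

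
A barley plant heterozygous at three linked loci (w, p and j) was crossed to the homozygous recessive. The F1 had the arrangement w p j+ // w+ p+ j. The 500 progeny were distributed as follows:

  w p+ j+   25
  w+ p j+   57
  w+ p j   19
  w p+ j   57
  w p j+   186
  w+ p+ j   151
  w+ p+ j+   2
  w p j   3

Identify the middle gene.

The two rarest classes, w p j and w+ p+ j+, are the double crossovers. Comparing them with the parentals, only the j allele has switched, so j is the middle locus and the order is p – j – w.

j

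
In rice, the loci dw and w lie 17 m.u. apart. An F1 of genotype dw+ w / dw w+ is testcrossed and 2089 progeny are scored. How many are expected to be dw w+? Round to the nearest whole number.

A map distance of 17 m.u. corresponds to a recombination frequency of 0.170.
The F1 is dw+ w / dw w+, so dw w+ is a parental gamete class with expected frequency (1 − r)/2 = 0.830/2 = 0.4150.
Expected number = 0.4150 × 2089 = 866.93 ≈ 867.

867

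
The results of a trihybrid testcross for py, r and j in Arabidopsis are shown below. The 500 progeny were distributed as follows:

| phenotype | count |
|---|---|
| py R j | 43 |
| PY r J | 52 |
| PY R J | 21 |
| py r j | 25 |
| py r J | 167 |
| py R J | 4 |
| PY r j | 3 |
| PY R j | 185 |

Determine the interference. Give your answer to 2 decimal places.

The two most frequent reciprocal classes, py r J and PY R j, are the parental types, so the F1 was py r J / PY R j.
The two rarest classes, py R J and PY r j, are the double crossovers. Comparing them with the parentals, only the r allele has switched, so r is the middle locus and the order is j – r – py.
j–r: (46 + 7)/500 = 0.1060; r–py: (95 + 7)/500 = 0.2040.
Expected DCO frequency = 0.1060 × 0.2040 ≈ 0.02162; observed = 7/500 ≈ 0.01400.
Coefficient of coincidence = 0.01400/0.02162 ≈ 0.65; interference = 1 − 0.65 = 0.35.

0.35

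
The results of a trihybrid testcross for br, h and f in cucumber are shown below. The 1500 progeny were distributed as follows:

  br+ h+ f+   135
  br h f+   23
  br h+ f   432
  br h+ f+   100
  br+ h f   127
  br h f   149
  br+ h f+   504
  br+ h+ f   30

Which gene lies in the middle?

br

The two most frequent reciprocal classes, br h+ f and br+ h f+, are the parental types, so the F1 was br h+ f / br+ h f+.
The two rarest classes, br+ h+ f and br h f+, are the double crossovers. Comparing them with the parentals, only the br allele has switched, so br is the middle locus and the order is f – br – h.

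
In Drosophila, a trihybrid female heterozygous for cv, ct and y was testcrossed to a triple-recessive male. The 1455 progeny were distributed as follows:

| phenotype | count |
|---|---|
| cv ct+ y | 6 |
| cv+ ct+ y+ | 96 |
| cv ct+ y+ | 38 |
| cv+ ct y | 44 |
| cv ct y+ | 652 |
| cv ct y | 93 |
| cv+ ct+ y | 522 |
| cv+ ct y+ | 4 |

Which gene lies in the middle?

cv

The two most frequent reciprocal classes, cv+ ct+ y and cv ct y+, are the parental types, so the F1 was cv+ ct+ y / cv ct y+.
The two rarest classes, cv ct+ y and cv+ ct y+, are the double crossovers. Comparing them with the parentals, only the cv allele has switched, so cv is the middle locus and the order is ct – cv – y.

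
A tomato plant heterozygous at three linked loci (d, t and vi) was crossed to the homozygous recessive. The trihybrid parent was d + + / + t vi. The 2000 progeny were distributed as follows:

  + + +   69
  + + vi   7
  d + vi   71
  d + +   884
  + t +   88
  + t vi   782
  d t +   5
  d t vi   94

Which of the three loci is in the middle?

The two rarest classes, d t + and + + vi, are the double crossovers. Comparing them with the parentals, only the t allele has switched, so t is the middle locus and the order is d – t – vi.

t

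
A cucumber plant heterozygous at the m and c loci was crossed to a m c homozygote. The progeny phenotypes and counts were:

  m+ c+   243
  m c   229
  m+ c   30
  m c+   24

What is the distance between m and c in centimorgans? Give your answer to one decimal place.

The two most frequent classes, m+ c+ (243) and m c (229), are the parental types, so the F1 was m+ c+ / m c.
The recombinant classes are m+ c and m c+: 30 + 24 = 54.
Recombination frequency = 54/526 = 0.1027 ≈ 10.3%, i.e. 10.3 centimorgans.

10.3 centimorgans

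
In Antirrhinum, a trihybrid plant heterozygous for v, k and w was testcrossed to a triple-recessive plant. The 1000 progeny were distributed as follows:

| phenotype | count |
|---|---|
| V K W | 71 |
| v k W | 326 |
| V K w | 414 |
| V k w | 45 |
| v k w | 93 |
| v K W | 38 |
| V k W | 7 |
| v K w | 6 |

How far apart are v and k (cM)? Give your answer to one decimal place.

The two most frequent reciprocal classes, v k W and V K w, are the parental types, so the F1 was v k W / V K w.
The two rarest classes, V k W and v K w, are the double crossovers. Comparing them with the parentals, only the v allele has switched, so v is the middle locus and the order is k – v – w.
Crossovers in the k–v interval produce the single-crossover classes v K W and V k w (38 + 45 = 83) plus the double crossovers (13).
RF(k–v) = (83 + 13) / 1000 = 96/1000 = 0.0960 → 9.6 cM.

9.6 cM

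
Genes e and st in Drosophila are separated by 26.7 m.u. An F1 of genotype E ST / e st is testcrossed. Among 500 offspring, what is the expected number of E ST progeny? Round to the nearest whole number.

A map distance of 26.7 m.u. corresponds to a recombination frequency of 0.267.
The F1 is E ST / e st, so E ST is a parental gamete class with expected frequency (1 − r)/2 = 0.733/2 = 0.3665.
Expected number = 0.3665 × 500 = 183.25 ≈ 183.

183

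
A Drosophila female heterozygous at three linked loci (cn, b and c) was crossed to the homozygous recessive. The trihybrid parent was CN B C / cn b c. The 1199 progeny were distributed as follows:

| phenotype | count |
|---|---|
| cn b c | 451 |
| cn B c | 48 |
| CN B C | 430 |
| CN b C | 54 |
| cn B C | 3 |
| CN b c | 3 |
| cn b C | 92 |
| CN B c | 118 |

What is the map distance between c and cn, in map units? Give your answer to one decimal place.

The two rarest classes, cn B C and CN b c, are the double crossovers. Comparing them with the parentals, only the cn allele has switched, so cn is the middle locus and the order is c – cn – b.
Crossovers in the c–cn interval produce the single-crossover classes CN B c and cn b C (118 + 92 = 210) plus the double crossovers (6).
RF(c–cn) = (210 + 6) / 1199 = 216/1199 = 0.1802 → 18.0 map units.

18.0 map units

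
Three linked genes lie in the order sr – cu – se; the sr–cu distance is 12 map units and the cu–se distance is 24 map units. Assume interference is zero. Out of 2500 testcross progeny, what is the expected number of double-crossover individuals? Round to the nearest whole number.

72

Map distances give recombination frequencies of 0.120 and 0.240 for the two intervals.
With no interference, expected double-crossover frequency = 0.120 × 0.240 = 0.02880.
Expected number = 0.02880 × 2500 = 72.00 ≈ 72.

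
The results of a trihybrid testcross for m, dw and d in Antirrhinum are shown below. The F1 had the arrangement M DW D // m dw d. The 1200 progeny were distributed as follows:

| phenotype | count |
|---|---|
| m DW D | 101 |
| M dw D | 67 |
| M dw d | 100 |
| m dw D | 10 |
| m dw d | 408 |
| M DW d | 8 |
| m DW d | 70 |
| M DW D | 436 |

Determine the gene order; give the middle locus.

d

The two rarest classes, M DW d and m dw D, are the double crossovers. Comparing them with the parentals, only the d allele has switched, so d is the middle locus and the order is m – d – dw.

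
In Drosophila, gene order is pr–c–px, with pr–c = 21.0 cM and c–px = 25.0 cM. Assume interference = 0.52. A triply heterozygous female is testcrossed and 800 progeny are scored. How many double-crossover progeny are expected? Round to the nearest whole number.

Map distances give recombination frequencies of 0.210 and 0.250 for the two intervals.
With interference 0.52 (so coincidence = 0.48), expected double-crossover frequency = 0.210 × 0.250 × 0.48 = 0.02520.
Expected number = 0.02520 × 800 = 20.16 ≈ 20.

20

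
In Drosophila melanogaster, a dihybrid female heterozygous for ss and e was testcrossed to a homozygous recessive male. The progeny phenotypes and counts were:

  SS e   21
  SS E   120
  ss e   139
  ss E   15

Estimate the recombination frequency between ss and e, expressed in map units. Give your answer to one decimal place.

12.2 map units

The two most frequent classes, SS E (120) and ss e (139), are the parental types, so the F1 was SS E / ss e.
The recombinant classes are SS e and ss E: 21 + 15 = 36.
Recombination frequency = 36/295 = 0.1220 ≈ 12.2%, i.e. 12.2 map units.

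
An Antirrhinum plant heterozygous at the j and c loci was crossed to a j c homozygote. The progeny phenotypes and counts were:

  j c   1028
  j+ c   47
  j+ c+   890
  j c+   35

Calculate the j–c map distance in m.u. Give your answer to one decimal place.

The two most frequent classes, j+ c+ (890) and j c (1028), are the parental types, so the F1 was j+ c+ / j c.
The recombinant classes are j+ c and j c+: 47 + 35 = 82.
Recombination frequency = 82/2000 = 0.0410 ≈ 4.1%, i.e. 4.1 m.u.

4.1 m.u.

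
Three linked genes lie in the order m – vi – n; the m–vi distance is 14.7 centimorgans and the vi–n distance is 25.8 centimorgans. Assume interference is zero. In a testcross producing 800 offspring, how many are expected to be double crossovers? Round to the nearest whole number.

30

Map distances give recombination frequencies of 0.147 and 0.258 for the two intervals.
With no interference, expected double-crossover frequency = 0.147 × 0.258 = 0.03793.
Expected number = 0.03793 × 800 = 30.34 ≈ 30.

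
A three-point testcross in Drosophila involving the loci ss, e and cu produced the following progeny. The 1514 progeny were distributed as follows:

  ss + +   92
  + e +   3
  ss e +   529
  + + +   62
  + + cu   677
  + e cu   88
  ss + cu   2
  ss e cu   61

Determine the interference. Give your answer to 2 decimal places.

0.68

The two most frequent reciprocal classes, + + cu and ss e +, are the parental types, so the F1 was + + cu / ss e +.
The two rarest classes, ss + cu and + e +, are the double crossovers. Comparing them with the parentals, only the ss allele has switched, so ss is the middle locus and the order is cu – ss – e.
cu–ss: (123 + 5)/1514 = 0.0845; ss–e: (180 + 5)/1514 = 0.1222.
Expected DCO frequency = 0.0845 × 0.1222 ≈ 0.01033; observed = 5/1514 ≈ 0.00330.
Coefficient of coincidence = 0.00330/0.01033 ≈ 0.32; interference = 1 − 0.32 = 0.68.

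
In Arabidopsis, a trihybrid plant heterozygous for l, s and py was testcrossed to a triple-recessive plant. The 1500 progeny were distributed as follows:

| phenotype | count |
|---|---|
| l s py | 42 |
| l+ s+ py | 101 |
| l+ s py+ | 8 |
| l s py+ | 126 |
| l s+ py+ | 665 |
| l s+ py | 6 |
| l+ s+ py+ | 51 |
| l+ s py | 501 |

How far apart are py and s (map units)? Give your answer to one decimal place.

16.1 map units

The two most frequent reciprocal classes, l+ s py and l s+ py+, are the parental types, so the F1 was l+ s py / l s+ py+.
The two rarest classes, l+ s py+ and l s+ py, are the double crossovers. Comparing them with the parentals, only the py allele has switched, so py is the middle locus and the order is l – py – s.
Crossovers in the py–s interval produce the single-crossover classes l+ s+ py and l s py+ (101 + 126 = 227) plus the double crossovers (14).
RF(py–s) = (227 + 14) / 1500 = 241/1500 = 0.1607 → 16.1 map units.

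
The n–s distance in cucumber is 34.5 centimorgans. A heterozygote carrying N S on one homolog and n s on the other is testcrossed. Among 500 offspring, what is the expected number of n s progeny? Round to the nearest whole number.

A map distance of 34.5 centimorgans corresponds to a recombination frequency of 0.345.
The F1 is N S / n s, so n s is a parental gamete class with expected frequency (1 − r)/2 = 0.655/2 = 0.3275.
Expected number = 0.3275 × 500 = 163.75 ≈ 164.

164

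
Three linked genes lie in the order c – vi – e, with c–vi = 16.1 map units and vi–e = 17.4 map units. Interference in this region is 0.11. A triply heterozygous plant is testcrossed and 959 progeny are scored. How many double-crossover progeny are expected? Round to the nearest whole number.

24

Map distances give recombination frequencies of 0.161 and 0.174 for the two intervals.
With interference 0.11 (so coincidence = 0.89), expected double-crossover frequency = 0.161 × 0.174 × 0.89 = 0.02493.
Expected number = 0.02493 × 959 = 23.91 ≈ 24.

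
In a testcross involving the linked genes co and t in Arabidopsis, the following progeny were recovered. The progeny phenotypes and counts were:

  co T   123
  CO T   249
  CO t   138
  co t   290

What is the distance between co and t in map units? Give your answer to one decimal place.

32.6 map units

The two most frequent classes, CO T (249) and co t (290), are the parental types, so the F1 was CO T / co t.
The recombinant classes are CO t and co T: 138 + 123 = 261.
Recombination frequency = 261/800 = 0.3262 ≈ 32.6%, i.e. 32.6 map units.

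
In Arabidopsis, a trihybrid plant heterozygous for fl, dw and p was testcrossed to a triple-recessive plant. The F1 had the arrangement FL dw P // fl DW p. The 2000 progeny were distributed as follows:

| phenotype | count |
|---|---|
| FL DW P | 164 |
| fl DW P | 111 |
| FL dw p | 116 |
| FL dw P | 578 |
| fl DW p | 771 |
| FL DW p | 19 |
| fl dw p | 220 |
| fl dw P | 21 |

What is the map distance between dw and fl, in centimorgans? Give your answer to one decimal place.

The two rarest classes, fl dw P and FL DW p, are the double crossovers. Comparing them with the parentals, only the fl allele has switched, so fl is the middle locus and the order is p – fl – dw.
Crossovers in the fl–dw interval produce the single-crossover classes FL DW P and fl dw p (164 + 220 = 384) plus the double crossovers (40).
RF(fl–dw) = (384 + 40) / 2000 = 424/2000 = 0.2120 → 21.2 centimorgans.

21.2 centimorgans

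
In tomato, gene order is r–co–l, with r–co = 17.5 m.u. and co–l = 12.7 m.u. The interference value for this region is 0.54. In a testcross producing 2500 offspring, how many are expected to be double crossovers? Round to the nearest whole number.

Map distances give recombination frequencies of 0.175 and 0.127 for the two intervals.
With interference 0.54 (so coincidence = 0.46), expected double-crossover frequency = 0.175 × 0.127 × 0.46 = 0.01022.
Expected number = 0.01022 × 2500 = 25.56 ≈ 26.

26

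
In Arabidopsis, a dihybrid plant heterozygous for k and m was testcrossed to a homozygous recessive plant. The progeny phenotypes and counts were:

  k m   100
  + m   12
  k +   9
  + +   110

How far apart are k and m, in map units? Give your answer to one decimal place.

The two most frequent classes, + + (110) and k m (100), are the parental types, so the F1 was + + / k m.
The recombinant classes are + m and k +: 12 + 9 = 21.
Recombination frequency = 21/231 = 0.0909 ≈ 9.1%, i.e. 9.1 map units.

9.1 map units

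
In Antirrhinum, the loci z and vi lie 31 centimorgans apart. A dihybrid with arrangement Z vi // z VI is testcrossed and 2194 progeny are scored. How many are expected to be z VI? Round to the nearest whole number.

A map distance of 31 centimorgans corresponds to a recombination frequency of 0.310.
The F1 is Z vi / z VI, so z VI is a parental gamete class with expected frequency (1 − r)/2 = 0.690/2 = 0.3450.
Expected number = 0.3450 × 2194 = 756.93 ≈ 757.

757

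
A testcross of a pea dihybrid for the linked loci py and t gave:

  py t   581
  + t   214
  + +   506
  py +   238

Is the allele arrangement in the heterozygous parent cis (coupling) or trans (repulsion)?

The two most frequent classes are + + (506) and py t (581); these are the parental (non-recombinant) types.
So the F1 carried + + on one chromosome and py t on the other — the recessive alleles are on the same chromosome (cis / coupling).

cis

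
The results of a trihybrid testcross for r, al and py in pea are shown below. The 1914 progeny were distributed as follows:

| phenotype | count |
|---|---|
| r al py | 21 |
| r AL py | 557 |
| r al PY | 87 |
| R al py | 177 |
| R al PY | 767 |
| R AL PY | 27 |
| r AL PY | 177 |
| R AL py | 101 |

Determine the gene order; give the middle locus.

The two most frequent reciprocal classes, r AL py and R al PY, are the parental types, so the F1 was r AL py / R al PY.
The two rarest classes, r al py and R AL PY, are the double crossovers. Comparing them with the parentals, only the al allele has switched, so al is the middle locus and the order is r – al – py.

al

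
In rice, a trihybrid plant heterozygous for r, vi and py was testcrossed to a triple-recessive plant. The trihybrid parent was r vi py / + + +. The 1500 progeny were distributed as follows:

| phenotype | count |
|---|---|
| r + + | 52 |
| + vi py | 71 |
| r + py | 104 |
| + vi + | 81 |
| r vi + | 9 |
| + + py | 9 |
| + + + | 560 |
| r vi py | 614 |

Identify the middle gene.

py

The two rarest classes, r vi + and + + py, are the double crossovers. Comparing them with the parentals, only the py allele has switched, so py is the middle locus and the order is r – py – vi.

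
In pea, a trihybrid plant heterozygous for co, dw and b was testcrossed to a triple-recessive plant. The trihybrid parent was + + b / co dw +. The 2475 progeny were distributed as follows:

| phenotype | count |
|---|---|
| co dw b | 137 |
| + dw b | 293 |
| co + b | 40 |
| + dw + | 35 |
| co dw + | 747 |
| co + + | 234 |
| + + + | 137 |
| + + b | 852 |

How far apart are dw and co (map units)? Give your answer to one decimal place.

The two rarest classes, co + b and + dw +, are the double crossovers. Comparing them with the parentals, only the co allele has switched, so co is the middle locus and the order is b – co – dw.
Crossovers in the co–dw interval produce the single-crossover classes + dw b and co + + (293 + 234 = 527) plus the double crossovers (75).
RF(co–dw) = (527 + 75) / 2475 = 602/2475 = 0.2432 → 24.3 map units.

24.3 map units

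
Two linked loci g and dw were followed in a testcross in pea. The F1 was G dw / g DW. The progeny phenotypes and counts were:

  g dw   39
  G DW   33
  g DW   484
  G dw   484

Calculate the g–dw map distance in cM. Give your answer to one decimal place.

6.9 cM

The recombinant classes are G DW and g dw: 33 + 39 = 72.
Recombination frequency = 72/1040 = 0.0692 ≈ 6.9%, i.e. 6.9 cM.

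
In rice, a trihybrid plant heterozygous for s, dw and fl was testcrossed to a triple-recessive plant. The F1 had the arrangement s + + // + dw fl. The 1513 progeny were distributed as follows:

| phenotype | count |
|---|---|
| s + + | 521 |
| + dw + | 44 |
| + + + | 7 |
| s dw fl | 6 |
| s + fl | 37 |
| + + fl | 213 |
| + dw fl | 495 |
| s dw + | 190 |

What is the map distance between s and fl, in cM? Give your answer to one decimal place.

The two rarest classes, + + + and s dw fl, are the double crossovers. Comparing them with the parentals, only the s allele has switched, so s is the middle locus and the order is fl – s – dw.
Crossovers in the fl–s interval produce the single-crossover classes s + fl and + dw + (37 + 44 = 81) plus the double crossovers (13).
RF(fl–s) = (81 + 13) / 1513 = 94/1513 = 0.0621 → 6.2 cM.

6.2 cM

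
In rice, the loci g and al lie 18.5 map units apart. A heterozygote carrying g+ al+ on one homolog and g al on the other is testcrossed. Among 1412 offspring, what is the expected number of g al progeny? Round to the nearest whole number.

A map distance of 18.5 map units corresponds to a recombination frequency of 0.185.
The F1 is g+ al+ / g al, so g al is a parental gamete class with expected frequency (1 − r)/2 = 0.815/2 = 0.4075.
Expected number = 0.4075 × 1412 = 575.39 ≈ 575.

575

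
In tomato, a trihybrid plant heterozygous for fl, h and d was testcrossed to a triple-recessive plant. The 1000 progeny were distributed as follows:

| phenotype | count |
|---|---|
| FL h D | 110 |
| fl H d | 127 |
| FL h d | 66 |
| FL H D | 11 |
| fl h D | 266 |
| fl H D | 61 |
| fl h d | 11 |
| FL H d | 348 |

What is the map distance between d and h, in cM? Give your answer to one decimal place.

The two most frequent reciprocal classes, FL H d and fl h D, are the parental types, so the F1 was FL H d / fl h D.
The two rarest classes, FL H D and fl h d, are the double crossovers. Comparing them with the parentals, only the d allele has switched, so d is the middle locus and the order is h – d – fl.
Crossovers in the h–d interval produce the single-crossover classes FL h d and fl H D (66 + 61 = 127) plus the double crossovers (22).
RF(h–d) = (127 + 22) / 1000 = 149/1000 = 0.1490 → 14.9 cM.

14.9 cM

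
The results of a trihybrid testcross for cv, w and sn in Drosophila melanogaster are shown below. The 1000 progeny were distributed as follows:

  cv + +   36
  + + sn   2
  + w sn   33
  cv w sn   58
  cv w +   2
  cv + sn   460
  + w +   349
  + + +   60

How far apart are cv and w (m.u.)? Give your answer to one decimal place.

The two most frequent reciprocal classes, + w + and cv + sn, are the parental types, so the F1 was + w + / cv + sn.
The two rarest classes, cv w + and + + sn, are the double crossovers. Comparing them with the parentals, only the cv allele has switched, so cv is the middle locus and the order is w – cv – sn.
Crossovers in the w–cv interval produce the single-crossover classes + + + and cv w sn (60 + 58 = 118) plus the double crossovers (4).
RF(w–cv) = (118 + 4) / 1000 = 122/1000 = 0.1220 → 12.2 m.u.

12.2 m.u.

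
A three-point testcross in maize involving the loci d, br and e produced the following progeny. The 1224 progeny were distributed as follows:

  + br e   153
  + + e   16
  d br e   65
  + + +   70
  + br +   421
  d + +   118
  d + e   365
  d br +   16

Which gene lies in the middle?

d

The two most frequent reciprocal classes, + br + and d + e, are the parental types, so the F1 was + br + / d + e.
The two rarest classes, d br + and + + e, are the double crossovers. Comparing them with the parentals, only the d allele has switched, so d is the middle locus and the order is br – d – e.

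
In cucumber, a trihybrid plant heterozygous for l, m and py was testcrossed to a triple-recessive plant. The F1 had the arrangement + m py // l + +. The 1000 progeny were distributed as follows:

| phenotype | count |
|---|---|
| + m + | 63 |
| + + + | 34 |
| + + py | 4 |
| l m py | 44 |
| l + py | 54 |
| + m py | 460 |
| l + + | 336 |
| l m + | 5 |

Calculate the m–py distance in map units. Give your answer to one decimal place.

12.6 map units

The two rarest classes, + + py and l m +, are the double crossovers. Comparing them with the parentals, only the m allele has switched, so m is the middle locus and the order is l – m – py.
Crossovers in the m–py interval produce the single-crossover classes + m + and l + py (63 + 54 = 117) plus the double crossovers (9).
RF(m–py) = (117 + 9) / 1000 = 126/1000 = 0.1260 → 12.6 map units.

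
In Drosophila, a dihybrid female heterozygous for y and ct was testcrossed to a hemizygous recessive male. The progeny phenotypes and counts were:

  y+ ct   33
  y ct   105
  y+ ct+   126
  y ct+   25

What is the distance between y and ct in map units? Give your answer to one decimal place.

20.1 map units

The two most frequent classes, y+ ct+ (126) and y ct (105), are the parental types, so the F1 was y+ ct+ / y ct.
The recombinant classes are y+ ct and y ct+: 33 + 25 = 58.
Recombination frequency = 58/289 = 0.2007 ≈ 20.1%, i.e. 20.1 map units.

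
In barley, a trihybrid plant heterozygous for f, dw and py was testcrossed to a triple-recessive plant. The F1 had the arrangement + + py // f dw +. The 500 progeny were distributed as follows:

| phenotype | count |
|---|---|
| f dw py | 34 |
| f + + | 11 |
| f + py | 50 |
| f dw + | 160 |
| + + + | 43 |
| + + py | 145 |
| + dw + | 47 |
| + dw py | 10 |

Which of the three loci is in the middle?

dw

The two rarest classes, + dw py and f + +, are the double crossovers. Comparing them with the parentals, only the dw allele has switched, so dw is the middle locus and the order is py – dw – f.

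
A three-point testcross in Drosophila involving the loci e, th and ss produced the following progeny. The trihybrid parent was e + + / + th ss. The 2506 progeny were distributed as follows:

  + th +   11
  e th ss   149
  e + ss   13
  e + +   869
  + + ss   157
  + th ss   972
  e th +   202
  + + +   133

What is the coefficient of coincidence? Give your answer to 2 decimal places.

The two rarest classes, e + ss and + th +, are the double crossovers. Comparing them with the parentals, only the ss allele has switched, so ss is the middle locus and the order is e – ss – th.
e–ss: (282 + 24)/2506 = 0.1221; ss–th: (359 + 24)/2506 = 0.1528.
Expected DCO frequency = 0.1221 × 0.1528 ≈ 0.01866; observed = 24/2506 ≈ 0.00958.
Coefficient of coincidence = 0.00958/0.01866 ≈ 0.51.

0.51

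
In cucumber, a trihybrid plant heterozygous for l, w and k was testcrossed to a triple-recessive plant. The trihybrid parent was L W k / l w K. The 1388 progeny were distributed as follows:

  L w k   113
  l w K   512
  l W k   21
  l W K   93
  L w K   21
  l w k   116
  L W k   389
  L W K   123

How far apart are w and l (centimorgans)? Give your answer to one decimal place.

The two rarest classes, l W k and L w K, are the double crossovers. Comparing them with the parentals, only the l allele has switched, so l is the middle locus and the order is k – l – w.
Crossovers in the l–w interval produce the single-crossover classes L w k and l W K (113 + 93 = 206) plus the double crossovers (42).
RF(l–w) = (206 + 42) / 1388 = 248/1388 = 0.1787 → 17.9 centimorgans.

17.9 centimorgans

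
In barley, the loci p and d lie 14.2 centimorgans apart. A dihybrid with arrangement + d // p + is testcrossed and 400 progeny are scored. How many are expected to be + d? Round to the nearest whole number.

A map distance of 14.2 centimorgans corresponds to a recombination frequency of 0.142.
The F1 is + d / p +, so + d is a parental gamete class with expected frequency (1 − r)/2 = 0.858/2 = 0.4290.
Expected number = 0.4290 × 400 = 171.60 ≈ 172.

172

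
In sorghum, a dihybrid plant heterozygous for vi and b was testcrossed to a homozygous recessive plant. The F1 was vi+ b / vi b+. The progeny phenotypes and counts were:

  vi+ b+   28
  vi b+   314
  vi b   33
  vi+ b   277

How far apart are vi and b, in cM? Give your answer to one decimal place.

The recombinant classes are vi+ b+ and vi b: 28 + 33 = 61.
Recombination frequency = 61/652 = 0.0936 ≈ 9.4%, i.e. 9.4 cM.

9.4 cM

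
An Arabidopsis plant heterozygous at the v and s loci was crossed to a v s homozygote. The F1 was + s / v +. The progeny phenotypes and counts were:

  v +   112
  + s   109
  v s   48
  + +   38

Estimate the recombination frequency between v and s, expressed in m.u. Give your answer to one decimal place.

The recombinant classes are + + and v s: 38 + 48 = 86.
Recombination frequency = 86/307 = 0.2801 ≈ 28.0%, i.e. 28.0 m.u.

28.0 m.u.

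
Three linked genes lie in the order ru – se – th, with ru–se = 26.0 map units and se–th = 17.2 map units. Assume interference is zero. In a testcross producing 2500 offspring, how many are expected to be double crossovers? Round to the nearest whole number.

112

Map distances give recombination frequencies of 0.260 and 0.172 for the two intervals.
With no interference, expected double-crossover frequency = 0.260 × 0.172 = 0.04472.
Expected number = 0.04472 × 2500 = 111.80 ≈ 112.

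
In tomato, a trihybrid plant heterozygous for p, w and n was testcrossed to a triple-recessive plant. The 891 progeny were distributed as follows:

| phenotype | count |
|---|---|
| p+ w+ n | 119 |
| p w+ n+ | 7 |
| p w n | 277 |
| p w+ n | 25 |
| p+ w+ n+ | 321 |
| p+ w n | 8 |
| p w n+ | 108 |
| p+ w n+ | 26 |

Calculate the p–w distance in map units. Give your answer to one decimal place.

The two most frequent reciprocal classes, p w n and p+ w+ n+, are the parental types, so the F1 was p w n / p+ w+ n+.
The two rarest classes, p+ w n and p w+ n+, are the double crossovers. Comparing them with the parentals, only the p allele has switched, so p is the middle locus and the order is w – p – n.
Crossovers in the w–p interval produce the single-crossover classes p w+ n and p+ w n+ (25 + 26 = 51) plus the double crossovers (15).
RF(w–p) = (51 + 15) / 891 = 66/891 = 0.0741 → 7.4 map units.

7.4 map units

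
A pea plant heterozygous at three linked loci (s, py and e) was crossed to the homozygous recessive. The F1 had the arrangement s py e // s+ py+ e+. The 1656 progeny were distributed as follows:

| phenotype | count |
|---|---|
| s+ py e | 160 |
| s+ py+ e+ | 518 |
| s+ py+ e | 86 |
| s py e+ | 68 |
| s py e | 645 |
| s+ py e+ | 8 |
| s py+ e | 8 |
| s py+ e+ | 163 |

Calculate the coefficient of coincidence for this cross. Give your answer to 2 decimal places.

The two rarest classes, s py+ e and s+ py e+, are the double crossovers. Comparing them with the parentals, only the py allele has switched, so py is the middle locus and the order is e – py – s.
e–py: (154 + 16)/1656 = 0.1027; py–s: (323 + 16)/1656 = 0.2047.
Expected DCO frequency = 0.1027 × 0.2047 ≈ 0.02102; observed = 16/1656 ≈ 0.00966.
Coefficient of coincidence = 0.00966/0.02102 ≈ 0.46.

0.46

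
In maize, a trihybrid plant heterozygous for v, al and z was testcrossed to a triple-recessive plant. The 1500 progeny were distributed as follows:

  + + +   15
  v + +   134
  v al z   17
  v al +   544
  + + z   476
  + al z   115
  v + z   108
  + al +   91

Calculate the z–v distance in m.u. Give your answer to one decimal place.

The two most frequent reciprocal classes, + + z and v al +, are the parental types, so the F1 was + + z / v al +.
The two rarest classes, + + + and v al z, are the double crossovers. Comparing them with the parentals, only the z allele has switched, so z is the middle locus and the order is al – z – v.
Crossovers in the z–v interval produce the single-crossover classes v + z and + al + (108 + 91 = 199) plus the double crossovers (32).
RF(z–v) = (199 + 32) / 1500 = 231/1500 = 0.1540 → 15.4 m.u.

15.4 m.u.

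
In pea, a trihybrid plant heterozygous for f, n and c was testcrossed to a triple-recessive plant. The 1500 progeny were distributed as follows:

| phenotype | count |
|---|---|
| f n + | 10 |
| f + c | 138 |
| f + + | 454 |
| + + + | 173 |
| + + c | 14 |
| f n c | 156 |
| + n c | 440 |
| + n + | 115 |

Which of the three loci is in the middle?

The two most frequent reciprocal classes, + n c and f + +, are the parental types, so the F1 was + n c / f + +.
The two rarest classes, + + c and f n +, are the double crossovers. Comparing them with the parentals, only the n allele has switched, so n is the middle locus and the order is f – n – c.

n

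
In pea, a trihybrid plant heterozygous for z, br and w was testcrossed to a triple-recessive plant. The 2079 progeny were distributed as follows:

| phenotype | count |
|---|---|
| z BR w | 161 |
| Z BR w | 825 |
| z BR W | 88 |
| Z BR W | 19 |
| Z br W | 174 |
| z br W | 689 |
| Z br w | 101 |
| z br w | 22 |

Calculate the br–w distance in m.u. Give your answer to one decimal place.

11.1 m.u.

The two most frequent reciprocal classes, Z BR w and z br W, are the parental types, so the F1 was Z BR w / z br W.
The two rarest classes, Z BR W and z br w, are the double crossovers. Comparing them with the parentals, only the w allele has switched, so w is the middle locus and the order is z – w – br.
Crossovers in the w–br interval produce the single-crossover classes Z br w and z BR W (101 + 88 = 189) plus the double crossovers (41).
RF(w–br) = (189 + 41) / 2079 = 230/2079 = 0.1106 → 11.1 m.u.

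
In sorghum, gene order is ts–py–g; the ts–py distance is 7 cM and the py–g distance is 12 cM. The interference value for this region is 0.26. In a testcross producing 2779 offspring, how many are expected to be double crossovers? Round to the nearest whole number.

Map distances give recombination frequencies of 0.070 and 0.120 for the two intervals.
With interference 0.26 (so coincidence = 0.74), expected double-crossover frequency = 0.070 × 0.120 × 0.74 = 0.00622.
Expected number = 0.00622 × 2779 = 17.27 ≈ 17.

17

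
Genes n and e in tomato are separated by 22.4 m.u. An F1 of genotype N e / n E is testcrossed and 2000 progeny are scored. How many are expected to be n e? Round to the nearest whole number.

224

A map distance of 22.4 m.u. corresponds to a recombination frequency of 0.224.
The F1 is N e / n E, so n e is a recombinant gamete class with expected frequency r/2 = 0.224/2 = 0.1120.
Expected number = 0.1120 × 2000 = 224.00 ≈ 224.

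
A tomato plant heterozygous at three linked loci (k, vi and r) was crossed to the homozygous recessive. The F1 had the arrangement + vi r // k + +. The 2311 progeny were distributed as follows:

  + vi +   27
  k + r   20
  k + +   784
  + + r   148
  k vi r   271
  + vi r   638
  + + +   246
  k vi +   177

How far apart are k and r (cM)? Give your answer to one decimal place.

24.4 cM

The two rarest classes, + vi + and k + r, are the double crossovers. Comparing them with the parentals, only the r allele has switched, so r is the middle locus and the order is vi – r – k.
Crossovers in the r–k interval produce the single-crossover classes k vi r and + + + (271 + 246 = 517) plus the double crossovers (47).
RF(r–k) = (517 + 47) / 2311 = 564/2311 = 0.2441 → 24.4 cM.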